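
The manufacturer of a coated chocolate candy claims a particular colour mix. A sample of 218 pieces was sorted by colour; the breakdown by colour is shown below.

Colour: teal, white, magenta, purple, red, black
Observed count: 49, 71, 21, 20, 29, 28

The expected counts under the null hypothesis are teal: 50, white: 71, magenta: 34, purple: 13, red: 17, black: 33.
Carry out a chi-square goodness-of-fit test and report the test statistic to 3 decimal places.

17.988

teal: (49 − 50)²/50 = 1/50 = 0.0200
white: (71 − 71)²/71 = 0/71 = 0.0000
magenta: (21 − 34)²/34 = 169/34 = 4.9706
purple: (20 − 13)²/13 = 49/13 = 3.7692
red: (29 − 17)²/17 = 144/17 = 8.4706
black: (28 − 33)²/33 = 25/33 = 0.7576
Sum = 17.988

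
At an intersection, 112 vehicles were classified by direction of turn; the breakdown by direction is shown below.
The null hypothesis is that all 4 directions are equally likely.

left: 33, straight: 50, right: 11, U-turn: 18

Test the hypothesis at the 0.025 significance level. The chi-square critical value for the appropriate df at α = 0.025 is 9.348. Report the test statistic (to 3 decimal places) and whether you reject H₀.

32.071; reject

Under H₀ each category has probability 1/4, so each expected count is 112/4 = 28.
cat           O        E   (O−E)²/E
left         33       28     0.8929
straight     50       28    17.2857
right        11       28    10.3214
U-turn       18       28     3.5714
Sum = 32.071
df = 3. Since 32.071 > 9.348, we reject H₀.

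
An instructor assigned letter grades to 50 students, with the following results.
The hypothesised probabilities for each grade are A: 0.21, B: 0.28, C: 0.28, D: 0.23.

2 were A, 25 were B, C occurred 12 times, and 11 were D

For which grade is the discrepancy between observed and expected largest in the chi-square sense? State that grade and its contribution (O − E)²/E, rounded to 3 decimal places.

B, 8.643

Expected counts E_i = n·p_i: 50×0.21 = 10.5, 50×0.28 = 14, 50×0.28 = 14, 50×0.23 = 11.5.
A: (2 − 10.5)²/10.5 = 72.25/10.5 = 6.8810
B: (25 − 14)²/14 = 121/14 = 8.6429
C: (12 − 14)²/14 = 4/14 = 0.2857
D: (11 − 11.5)²/11.5 = 0.25/11.5 = 0.0217
The largest term is for B: 8.643.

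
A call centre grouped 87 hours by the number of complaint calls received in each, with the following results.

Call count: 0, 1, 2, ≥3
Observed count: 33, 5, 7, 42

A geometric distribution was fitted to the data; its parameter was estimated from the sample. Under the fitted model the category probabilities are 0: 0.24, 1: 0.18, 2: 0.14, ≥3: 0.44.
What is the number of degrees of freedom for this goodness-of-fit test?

There are k = 4 categories and 1 parameter estimated from the data, so df = 4 − 1 − 1 = 2.

2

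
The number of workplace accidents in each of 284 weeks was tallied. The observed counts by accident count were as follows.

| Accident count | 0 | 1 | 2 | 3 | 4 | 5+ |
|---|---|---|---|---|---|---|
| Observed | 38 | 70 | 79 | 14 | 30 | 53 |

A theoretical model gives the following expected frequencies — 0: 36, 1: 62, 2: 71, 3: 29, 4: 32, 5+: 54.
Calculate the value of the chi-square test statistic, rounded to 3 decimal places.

cat         O        E   (O−E)²/E
0          38       36     0.1111
1          70       62     1.0323
2          79       71     0.9014
3          14       29     7.7586
4          30       32     0.1250
5+         53       54     0.0185
Sum = 9.947

9.947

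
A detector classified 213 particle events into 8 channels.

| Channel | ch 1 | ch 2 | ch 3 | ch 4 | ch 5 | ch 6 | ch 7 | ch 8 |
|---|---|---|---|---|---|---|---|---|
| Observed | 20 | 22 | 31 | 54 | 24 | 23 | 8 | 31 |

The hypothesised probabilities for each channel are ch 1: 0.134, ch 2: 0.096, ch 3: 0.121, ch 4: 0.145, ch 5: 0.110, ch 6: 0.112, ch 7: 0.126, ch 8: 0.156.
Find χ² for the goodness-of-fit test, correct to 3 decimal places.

Expected counts E_i = n·p_i: 213×0.134 = 28.542, 213×0.096 = 20.448, 213×0.121 = 25.773, 213×0.145 = 30.885, 213×0.110 = 23.43, 213×0.112 = 23.856, 213×0.126 = 26.838, 213×0.156 = 33.228.
cat         O        E   (O−E)²/E
ch 1       20   28.542     2.5564
ch 2       22   20.448     0.1178
ch 3       31   25.773     1.0601
ch 4       54   30.885    17.2998
ch 5       24    23.43     0.0139
ch 6       23   23.856     0.0307
ch 7        8   26.838    13.2227
ch 8       31   33.228     0.1494
Sum = 34.451

34.451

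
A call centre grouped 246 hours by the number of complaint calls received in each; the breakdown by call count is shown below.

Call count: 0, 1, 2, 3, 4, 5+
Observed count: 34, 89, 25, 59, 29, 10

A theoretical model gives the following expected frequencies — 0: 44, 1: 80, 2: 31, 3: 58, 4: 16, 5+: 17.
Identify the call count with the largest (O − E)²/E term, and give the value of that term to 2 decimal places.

cat         O        E   (O−E)²/E
0          34       44      2.273
1          89       80      1.013
2          25       31      1.161
3          59       58      0.017
4          29       16     10.563
5+         10       17      2.882
The largest term is for 4: 10.56.

4, 10.56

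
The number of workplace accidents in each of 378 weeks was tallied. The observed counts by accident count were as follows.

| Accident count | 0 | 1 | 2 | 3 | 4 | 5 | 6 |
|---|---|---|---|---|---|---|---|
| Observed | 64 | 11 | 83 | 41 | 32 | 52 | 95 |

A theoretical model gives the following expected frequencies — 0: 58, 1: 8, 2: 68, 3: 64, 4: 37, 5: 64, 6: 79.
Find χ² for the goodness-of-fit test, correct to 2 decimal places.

χ² = (64−58)²/58 + (11−8)²/8 + (83−68)²/68 + (41−64)²/64 + (32−37)²/37 + (52−64)²/64 + (95−79)²/79
   = 0.621 + 1.125 + 3.309 + 8.266 + 0.676 + 2.250 + 3.241
Sum = 19.49

19.49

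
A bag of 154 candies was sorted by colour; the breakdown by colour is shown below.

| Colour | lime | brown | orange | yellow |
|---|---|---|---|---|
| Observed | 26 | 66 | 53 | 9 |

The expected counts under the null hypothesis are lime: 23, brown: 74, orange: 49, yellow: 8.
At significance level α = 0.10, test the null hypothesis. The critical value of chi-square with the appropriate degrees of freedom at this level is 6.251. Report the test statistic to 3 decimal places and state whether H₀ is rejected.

1.708; do not reject

lime: (26 − 23)²/23 = 9/23 = 0.3913
brown: (66 − 74)²/74 = 64/74 = 0.8649
orange: (53 − 49)²/49 = 16/49 = 0.3265
yellow: (9 − 8)²/8 = 1/8 = 0.1250
Sum = 1.708
df = 3. Since 1.708 < 6.251, we do not reject H₀.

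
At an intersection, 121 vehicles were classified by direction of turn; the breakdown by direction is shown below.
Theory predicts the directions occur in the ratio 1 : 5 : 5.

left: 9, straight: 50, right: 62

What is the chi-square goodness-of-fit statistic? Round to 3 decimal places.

Ratio total = 11. Expected counts: 121×1/11 = 11, 121×5/11 = 55, 121×5/11 = 55.
χ² = (9−11)²/11 + (50−55)²/55 + (62−55)²/55
   = 0.3636 + 0.4545 + 0.8909
Sum = 1.709

1.709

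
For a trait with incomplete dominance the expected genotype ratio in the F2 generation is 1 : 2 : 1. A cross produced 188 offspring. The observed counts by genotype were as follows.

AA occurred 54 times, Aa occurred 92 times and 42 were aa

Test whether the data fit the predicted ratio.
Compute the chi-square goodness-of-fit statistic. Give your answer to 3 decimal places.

Ratio total = 4. Expected counts: 188×1/4 = 47, 188×2/4 = 94, 188×1/4 = 47.
AA: (54 − 47)²/47 = 49/47 = 1.0426
Aa: (92 − 94)²/94 = 4/94 = 0.0426
aa: (42 − 47)²/47 = 25/47 = 0.5319
Sum = 1.617

1.617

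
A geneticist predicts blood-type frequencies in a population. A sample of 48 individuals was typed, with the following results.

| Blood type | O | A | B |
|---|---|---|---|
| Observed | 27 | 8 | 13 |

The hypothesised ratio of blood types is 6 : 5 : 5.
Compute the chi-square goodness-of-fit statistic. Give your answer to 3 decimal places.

8.033

Ratio total = 16. Expected counts: 48×6/16 = 18, 48×5/16 = 15, 48×5/16 = 15.
O: (27 − 18)²/18 = 81/18 = 4.5000
A: (8 − 15)²/15 = 49/15 = 3.2667
B: (13 − 15)²/15 = 4/15 = 0.2667
Sum = 8.033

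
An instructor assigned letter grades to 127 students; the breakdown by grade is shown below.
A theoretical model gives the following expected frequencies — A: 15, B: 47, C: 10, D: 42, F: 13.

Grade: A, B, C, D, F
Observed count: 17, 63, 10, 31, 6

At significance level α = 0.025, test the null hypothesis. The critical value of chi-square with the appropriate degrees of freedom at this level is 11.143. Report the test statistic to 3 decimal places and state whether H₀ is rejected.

A: (17 − 15)²/15 = 4/15 = 0.2667
B: (63 − 47)²/47 = 256/47 = 5.4468
C: (10 − 10)²/10 = 0/10 = 0.0000
D: (31 − 42)²/42 = 121/42 = 2.8810
F: (6 − 13)²/13 = 49/13 = 3.7692
Sum = 12.364
df = 4. Since 12.364 > 11.143, we reject H₀.

12.364; reject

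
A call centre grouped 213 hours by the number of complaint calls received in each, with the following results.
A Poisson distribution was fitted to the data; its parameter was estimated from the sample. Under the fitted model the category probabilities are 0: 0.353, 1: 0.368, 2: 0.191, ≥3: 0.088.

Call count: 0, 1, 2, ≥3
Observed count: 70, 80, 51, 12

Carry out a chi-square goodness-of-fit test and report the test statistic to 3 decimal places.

Expected counts E_i = n·p_i: 213×0.353 = 75.189, 213×0.368 = 78.384, 213×0.191 = 40.683, 213×0.088 = 18.744.
χ² = (70−75.189)²/75.189 + (80−78.384)²/78.384 + (51−40.683)²/40.683 + (12−18.744)²/18.744
   = 0.3581 + 0.0333 + 2.6163 + 2.4265
Sum = 5.434

5.434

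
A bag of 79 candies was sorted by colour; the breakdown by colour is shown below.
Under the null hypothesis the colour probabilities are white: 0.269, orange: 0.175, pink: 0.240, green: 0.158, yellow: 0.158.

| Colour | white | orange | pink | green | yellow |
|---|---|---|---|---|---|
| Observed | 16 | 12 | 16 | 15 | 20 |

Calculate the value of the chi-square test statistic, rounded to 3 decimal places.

7.037

Expected counts E_i = n·p_i: 79×0.269 = 21.251, 79×0.175 = 13.825, 79×0.240 = 18.96, 79×0.158 = 12.482, 79×0.158 = 12.482.
χ² = (16−21.251)²/21.251 + (12−13.825)²/13.825 + (16−18.96)²/18.96 + (15−12.482)²/12.482 + (20−12.482)²/12.482
   = 1.2975 + 0.2409 + 0.4621 + 0.5080 + 4.5281
Sum = 7.037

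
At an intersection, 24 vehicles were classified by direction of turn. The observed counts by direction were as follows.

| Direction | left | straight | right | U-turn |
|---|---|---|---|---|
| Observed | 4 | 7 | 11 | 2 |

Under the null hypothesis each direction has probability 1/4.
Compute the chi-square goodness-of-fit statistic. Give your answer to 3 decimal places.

7.667

Under H₀ each category has probability 1/4, so each expected count is 24/4 = 6.
cat           O        E   (O−E)²/E
left          4        6     0.6667
straight      7        6     0.1667
right        11        6     4.1667
U-turn        2        6     2.6667
Sum = 7.667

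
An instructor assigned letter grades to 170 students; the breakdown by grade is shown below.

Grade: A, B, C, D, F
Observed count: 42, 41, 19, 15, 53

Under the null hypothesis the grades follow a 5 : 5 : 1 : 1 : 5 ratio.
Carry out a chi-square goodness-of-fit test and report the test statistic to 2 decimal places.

Ratio total = 17. Expected counts: 170×5/17 = 50, 170×5/17 = 50, 170×1/17 = 10, 170×1/17 = 10, 170×5/17 = 50.
cat         O        E   (O−E)²/E
A          42       50      1.280
B          41       50      1.620
C          19       10      8.100
D          15       10      2.500
F          53       50      0.180
Sum = 13.68

13.68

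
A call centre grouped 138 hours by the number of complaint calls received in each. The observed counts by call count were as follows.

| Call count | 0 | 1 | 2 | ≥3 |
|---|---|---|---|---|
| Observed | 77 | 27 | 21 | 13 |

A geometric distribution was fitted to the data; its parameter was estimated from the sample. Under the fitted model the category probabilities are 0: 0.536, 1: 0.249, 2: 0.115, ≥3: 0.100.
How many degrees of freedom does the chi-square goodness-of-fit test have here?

There are k = 4 categories and 1 parameter estimated from the data, so df = 4 − 1 − 1 = 2.

2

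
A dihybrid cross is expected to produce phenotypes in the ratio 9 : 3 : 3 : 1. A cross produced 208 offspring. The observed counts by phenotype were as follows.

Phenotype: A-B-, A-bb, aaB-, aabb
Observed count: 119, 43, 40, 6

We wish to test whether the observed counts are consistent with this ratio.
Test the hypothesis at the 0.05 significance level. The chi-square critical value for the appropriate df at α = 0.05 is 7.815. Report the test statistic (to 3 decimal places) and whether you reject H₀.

Ratio total = 16. Expected counts: 208×9/16 = 117, 208×3/16 = 39, 208×3/16 = 39, 208×1/16 = 13.
cat         O        E   (O−E)²/E
A-B-      119      117     0.0342
A-bb       43       39     0.4103
aaB-       40       39     0.0256
aabb        6       13     3.7692
Sum = 4.239
df = 3. Since 4.239 < 7.815, we do not reject H₀.

4.239; do not reject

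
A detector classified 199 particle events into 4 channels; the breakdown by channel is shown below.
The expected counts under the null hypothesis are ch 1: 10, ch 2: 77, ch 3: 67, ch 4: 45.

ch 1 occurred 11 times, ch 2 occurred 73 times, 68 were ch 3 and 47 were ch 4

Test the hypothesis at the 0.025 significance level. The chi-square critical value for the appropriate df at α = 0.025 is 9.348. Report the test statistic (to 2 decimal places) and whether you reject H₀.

χ² = (11−10)²/10 + (73−77)²/77 + (68−67)²/67 + (47−45)²/45
   = 0.100 + 0.208 + 0.015 + 0.089
Sum = 0.41
df = 3. Since 0.41 < 9.348, we do not reject H₀.

0.41; do not reject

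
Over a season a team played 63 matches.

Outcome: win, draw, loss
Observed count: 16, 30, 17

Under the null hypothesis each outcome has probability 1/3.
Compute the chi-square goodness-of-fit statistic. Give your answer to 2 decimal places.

5.81

Expected count for each of the 3 categories: 63/3 = 21.
χ² = (16−21)²/21 + (30−21)²/21 + (17−21)²/21
   = 1.190 + 3.857 + 0.762
Sum = 5.81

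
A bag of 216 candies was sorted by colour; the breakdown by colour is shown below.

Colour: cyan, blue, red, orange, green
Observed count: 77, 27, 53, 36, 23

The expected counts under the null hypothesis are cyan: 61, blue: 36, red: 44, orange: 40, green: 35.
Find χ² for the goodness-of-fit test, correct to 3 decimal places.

χ² = (77−61)²/61 + (27−36)²/36 + (53−44)²/44 + (36−40)²/40 + (23−35)²/35
   = 4.1967 + 2.2500 + 1.8409 + 0.4000 + 4.1143
Sum = 12.802

12.802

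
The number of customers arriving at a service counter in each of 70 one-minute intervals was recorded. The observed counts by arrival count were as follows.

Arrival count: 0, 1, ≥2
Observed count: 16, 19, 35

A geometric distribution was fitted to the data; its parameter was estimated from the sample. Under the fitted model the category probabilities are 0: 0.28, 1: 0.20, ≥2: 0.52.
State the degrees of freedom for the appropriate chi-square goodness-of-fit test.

1

There are k = 3 categories and 1 parameter estimated from the data, so df = 3 − 1 − 1 = 1.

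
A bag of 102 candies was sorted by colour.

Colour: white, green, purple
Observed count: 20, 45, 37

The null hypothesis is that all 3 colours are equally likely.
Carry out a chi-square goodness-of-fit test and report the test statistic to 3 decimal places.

9.588

Expected count for each of the 3 categories: 102/3 = 34.
cat         O        E   (O−E)²/E
white      20       34     5.7647
green      45       34     3.5588
purple     37       34     0.2647
Sum = 9.588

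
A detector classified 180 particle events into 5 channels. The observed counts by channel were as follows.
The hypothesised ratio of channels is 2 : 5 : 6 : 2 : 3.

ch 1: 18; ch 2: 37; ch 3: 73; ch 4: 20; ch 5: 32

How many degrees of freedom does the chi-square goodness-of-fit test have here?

4

There are k = 5 categories and no parameters were estimated from the data, so df = 5 − 1 = 4.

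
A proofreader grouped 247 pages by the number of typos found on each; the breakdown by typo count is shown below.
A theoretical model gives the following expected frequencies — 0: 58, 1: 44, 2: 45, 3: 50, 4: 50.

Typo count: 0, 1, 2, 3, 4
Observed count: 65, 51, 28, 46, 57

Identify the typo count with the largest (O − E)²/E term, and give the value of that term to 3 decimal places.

0: (65 − 58)²/58 = 49/58 = 0.8448
1: (51 − 44)²/44 = 49/44 = 1.1136
2: (28 − 45)²/45 = 289/45 = 6.4222
3: (46 − 50)²/50 = 16/50 = 0.3200
4: (57 − 50)²/50 = 49/50 = 0.9800
The largest term is for 2: 6.422.

2, 6.422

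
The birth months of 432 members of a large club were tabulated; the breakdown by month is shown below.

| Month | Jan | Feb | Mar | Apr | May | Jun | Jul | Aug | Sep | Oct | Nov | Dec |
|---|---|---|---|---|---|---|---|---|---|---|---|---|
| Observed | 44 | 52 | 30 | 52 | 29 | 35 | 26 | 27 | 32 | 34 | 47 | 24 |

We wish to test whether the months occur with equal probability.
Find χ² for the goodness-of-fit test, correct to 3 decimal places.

31.333

Under H₀ each category has probability 1/12, so each expected count is 432/12 = 36.
χ² = (44−36)²/36 + (52−36)²/36 + (30−36)²/36 + (52−36)²/36 + (29−36)²/36 + (35−36)²/36 + (26−36)²/36 + (27−36)²/36 + (32−36)²/36 + (34−36)²/36 + (47−36)²/36 + (24−36)²/36
   = 1.7778 + 7.1111 + 1.0000 + 7.1111 + 1.3611 + 0.0278 + 2.7778 + 2.2500 + 0.4444 + 0.1111 + 3.3611 + 4.0000
Sum = 31.333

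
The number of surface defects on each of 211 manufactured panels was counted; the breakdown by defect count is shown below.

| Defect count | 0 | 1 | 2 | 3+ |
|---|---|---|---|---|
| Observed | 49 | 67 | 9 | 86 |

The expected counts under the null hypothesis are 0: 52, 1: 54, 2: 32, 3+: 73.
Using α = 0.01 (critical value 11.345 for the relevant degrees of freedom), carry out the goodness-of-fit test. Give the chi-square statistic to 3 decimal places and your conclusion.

22.149; reject

cat         O        E   (O−E)²/E
0          49       52     0.1731
1          67       54     3.1296
2           9       32    16.5313
3+         86       73     2.3151
Sum = 22.149
df = 3. Since 22.149 > 11.345, we reject H₀.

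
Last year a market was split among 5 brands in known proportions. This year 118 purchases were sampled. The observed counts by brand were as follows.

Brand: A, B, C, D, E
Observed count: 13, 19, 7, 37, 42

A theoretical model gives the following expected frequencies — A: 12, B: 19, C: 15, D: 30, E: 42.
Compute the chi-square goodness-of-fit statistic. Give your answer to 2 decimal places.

cat         O        E   (O−E)²/E
A          13       12      0.083
B          19       19      0.000
C           7       15      4.267
D          37       30      1.633
E          42       42      0.000
Sum = 5.98

5.98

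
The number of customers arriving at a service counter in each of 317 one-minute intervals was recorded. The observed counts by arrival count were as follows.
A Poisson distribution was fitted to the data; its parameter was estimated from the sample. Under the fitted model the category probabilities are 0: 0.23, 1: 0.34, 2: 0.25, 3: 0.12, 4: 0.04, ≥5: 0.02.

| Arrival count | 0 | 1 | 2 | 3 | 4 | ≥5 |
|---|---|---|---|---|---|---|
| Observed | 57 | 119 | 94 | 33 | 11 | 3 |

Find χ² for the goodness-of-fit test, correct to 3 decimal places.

Expected counts E_i = n·p_i: 317×0.23 = 72.91, 317×0.34 = 107.78, 317×0.25 = 79.25, 317×0.12 = 38.04, 317×0.04 = 12.68, 317×0.02 = 6.34.
χ² = (57−72.91)²/72.91 + (119−107.78)²/107.78 + (94−79.25)²/79.25 + (33−38.04)²/38.04 + (11−12.68)²/12.68 + (3−6.34)²/6.34
   = 3.4718 + 1.1680 + 2.7453 + 0.6678 + 0.2226 + 1.7596
Sum = 10.035

10.035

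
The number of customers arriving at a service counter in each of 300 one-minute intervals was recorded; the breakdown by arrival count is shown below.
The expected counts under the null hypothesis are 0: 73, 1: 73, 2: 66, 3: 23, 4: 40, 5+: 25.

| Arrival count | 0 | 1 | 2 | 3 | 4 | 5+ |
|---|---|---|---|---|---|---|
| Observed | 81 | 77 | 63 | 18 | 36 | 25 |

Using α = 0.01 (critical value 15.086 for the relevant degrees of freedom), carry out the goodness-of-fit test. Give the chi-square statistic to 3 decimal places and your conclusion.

2.719; do not reject

cat         O        E   (O−E)²/E
0          81       73     0.8767
1          77       73     0.2192
2          63       66     0.1364
3          18       23     1.0870
4          36       40     0.4000
5+         25       25     0.0000
Sum = 2.719
df = 5. Since 2.719 < 15.086, we do not reject H₀.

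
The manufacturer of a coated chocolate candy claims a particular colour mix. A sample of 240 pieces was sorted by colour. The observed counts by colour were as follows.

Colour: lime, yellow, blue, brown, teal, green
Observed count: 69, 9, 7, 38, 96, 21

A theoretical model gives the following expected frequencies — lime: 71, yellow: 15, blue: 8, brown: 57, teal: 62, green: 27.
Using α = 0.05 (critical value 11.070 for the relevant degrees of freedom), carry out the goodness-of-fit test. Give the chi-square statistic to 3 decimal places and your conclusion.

28.893; reject

lime: (69 − 71)²/71 = 4/71 = 0.0563
yellow: (9 − 15)²/15 = 36/15 = 2.4000
blue: (7 − 8)²/8 = 1/8 = 0.1250
brown: (38 − 57)²/57 = 361/57 = 6.3333
teal: (96 − 62)²/62 = 1156/62 = 18.6452
green: (21 − 27)²/27 = 36/27 = 1.3333
Sum = 28.893
df = 5. Since 28.893 > 11.070, we reject H₀.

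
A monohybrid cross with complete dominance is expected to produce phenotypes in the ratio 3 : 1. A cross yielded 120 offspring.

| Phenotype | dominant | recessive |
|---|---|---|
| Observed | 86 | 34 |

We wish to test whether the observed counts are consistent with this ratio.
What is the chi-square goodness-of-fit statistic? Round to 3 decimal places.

Ratio total = 4. Expected counts: 120×3/4 = 90, 120×1/4 = 30.
cat            O        E   (O−E)²/E
dominant      86       90     0.1778
recessive     34       30     0.5333
Sum = 0.711

0.711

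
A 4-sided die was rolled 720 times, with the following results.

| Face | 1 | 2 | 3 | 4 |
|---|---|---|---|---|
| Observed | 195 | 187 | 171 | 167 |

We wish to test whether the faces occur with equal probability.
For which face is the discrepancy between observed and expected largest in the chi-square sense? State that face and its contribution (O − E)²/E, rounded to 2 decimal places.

Under H₀ each category has probability 1/4, so each expected count is 720/4 = 180.
χ² = (195−180)²/180 + (187−180)²/180 + (171−180)²/180 + (167−180)²/180
   = 1.250 + 0.272 + 0.450 + 0.939
The largest term is for 1: 1.25.

1, 1.25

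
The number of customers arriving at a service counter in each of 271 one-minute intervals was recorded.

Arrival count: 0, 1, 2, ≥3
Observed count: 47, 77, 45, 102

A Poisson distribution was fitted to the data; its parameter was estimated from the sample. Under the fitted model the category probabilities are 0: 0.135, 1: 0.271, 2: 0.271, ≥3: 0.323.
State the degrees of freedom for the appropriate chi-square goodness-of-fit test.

There are k = 4 categories and 1 parameter estimated from the data, so df = 4 − 1 − 1 = 2.

2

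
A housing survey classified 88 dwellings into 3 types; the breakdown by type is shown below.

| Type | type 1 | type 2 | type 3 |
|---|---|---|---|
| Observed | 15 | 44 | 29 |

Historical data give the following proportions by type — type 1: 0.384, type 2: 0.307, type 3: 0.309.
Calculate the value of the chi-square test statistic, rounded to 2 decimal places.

Expected counts E_i = n·p_i: 88×0.384 = 33.792, 88×0.307 = 27.016, 88×0.309 = 27.192.
type 1: (15 − 33.792)²/33.792 = 353.139264/33.792 = 10.450
type 2: (44 − 27.016)²/27.016 = 288.456256/27.016 = 10.677
type 3: (29 − 27.192)²/27.192 = 3.268864/27.192 = 0.120
Sum = 21.25

21.25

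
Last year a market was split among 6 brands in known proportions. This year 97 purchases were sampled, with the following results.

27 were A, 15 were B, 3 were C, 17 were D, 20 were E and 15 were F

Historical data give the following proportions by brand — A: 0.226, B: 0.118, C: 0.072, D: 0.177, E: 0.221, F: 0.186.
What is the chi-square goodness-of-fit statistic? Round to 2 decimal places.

Expected counts E_i = n·p_i: 97×0.226 = 21.922, 97×0.118 = 11.446, 97×0.072 = 6.984, 97×0.177 = 17.169, 97×0.221 = 21.437, 97×0.186 = 18.042.
A: (27 − 21.922)²/21.922 = 25.786084/21.922 = 1.176
B: (15 − 11.446)²/11.446 = 12.630916/11.446 = 1.104
C: (3 − 6.984)²/6.984 = 15.872256/6.984 = 2.273
D: (17 − 17.169)²/17.169 = 0.028561/17.169 = 0.002
E: (20 − 21.437)²/21.437 = 2.064969/21.437 = 0.096
F: (15 − 18.042)²/18.042 = 9.253764/18.042 = 0.513
Sum = 5.16

5.16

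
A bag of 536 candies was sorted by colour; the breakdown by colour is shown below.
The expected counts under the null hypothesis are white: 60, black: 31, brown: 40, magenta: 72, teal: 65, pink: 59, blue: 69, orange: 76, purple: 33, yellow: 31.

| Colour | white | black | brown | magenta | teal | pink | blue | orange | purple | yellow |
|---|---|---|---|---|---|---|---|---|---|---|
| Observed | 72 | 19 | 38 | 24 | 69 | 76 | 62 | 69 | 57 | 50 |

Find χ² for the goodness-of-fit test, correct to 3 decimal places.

white: (72 − 60)²/60 = 144/60 = 2.4000
black: (19 − 31)²/31 = 144/31 = 4.6452
brown: (38 − 40)²/40 = 4/40 = 0.1000
magenta: (24 − 72)²/72 = 2304/72 = 32.0000
teal: (69 − 65)²/65 = 16/65 = 0.2462
pink: (76 − 59)²/59 = 289/59 = 4.8983
blue: (62 − 69)²/69 = 49/69 = 0.7101
orange: (69 − 76)²/76 = 49/76 = 0.6447
purple: (57 − 33)²/33 = 576/33 = 17.4545
yellow: (50 − 31)²/31 = 361/31 = 11.6452
Sum = 74.744

74.744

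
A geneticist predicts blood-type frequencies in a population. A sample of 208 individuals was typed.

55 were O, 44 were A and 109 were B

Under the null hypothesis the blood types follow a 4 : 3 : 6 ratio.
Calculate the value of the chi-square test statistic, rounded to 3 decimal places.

3.359

Ratio total = 13. Expected counts: 208×4/13 = 64, 208×3/13 = 48, 208×6/13 = 96.
χ² = (55−64)²/64 + (44−48)²/48 + (109−96)²/96
   = 1.2656 + 0.3333 + 1.7604
Sum = 3.359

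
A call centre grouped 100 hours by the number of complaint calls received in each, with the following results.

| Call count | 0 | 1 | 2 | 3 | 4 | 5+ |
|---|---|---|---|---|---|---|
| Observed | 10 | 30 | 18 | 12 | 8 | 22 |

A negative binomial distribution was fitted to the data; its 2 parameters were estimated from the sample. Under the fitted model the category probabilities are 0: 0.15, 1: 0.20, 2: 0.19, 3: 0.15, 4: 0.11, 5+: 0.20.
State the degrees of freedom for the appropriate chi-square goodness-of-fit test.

There are k = 6 categories and 2 parameters estimated from the data, so df = 6 − 1 − 2 = 3.

3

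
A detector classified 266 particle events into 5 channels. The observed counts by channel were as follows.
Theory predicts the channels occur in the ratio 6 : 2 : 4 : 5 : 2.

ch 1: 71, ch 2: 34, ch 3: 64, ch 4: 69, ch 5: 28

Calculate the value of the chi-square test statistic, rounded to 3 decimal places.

Ratio total = 19. Expected counts: 266×6/19 = 84, 266×2/19 = 28, 266×4/19 = 56, 266×5/19 = 70, 266×2/19 = 28.
cat         O        E   (O−E)²/E
ch 1       71       84     2.0119
ch 2       34       28     1.2857
ch 3       64       56     1.1429
ch 4       69       70     0.0143
ch 5       28       28     0.0000
Sum = 4.455

4.455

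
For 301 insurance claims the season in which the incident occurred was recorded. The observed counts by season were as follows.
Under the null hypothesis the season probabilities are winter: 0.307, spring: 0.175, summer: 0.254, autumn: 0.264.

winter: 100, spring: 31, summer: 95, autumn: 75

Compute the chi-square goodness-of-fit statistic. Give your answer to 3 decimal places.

14.292

Expected counts E_i = n·p_i: 301×0.307 = 92.407, 301×0.175 = 52.675, 301×0.254 = 76.454, 301×0.264 = 79.464.
winter: (100 − 92.407)²/92.407 = 57.653649/92.407 = 0.6239
spring: (31 − 52.675)²/52.675 = 469.805625/52.675 = 8.9189
summer: (95 − 76.454)²/76.454 = 343.954116/76.454 = 4.4988
autumn: (75 − 79.464)²/79.464 = 19.927296/79.464 = 0.2508
Sum = 14.292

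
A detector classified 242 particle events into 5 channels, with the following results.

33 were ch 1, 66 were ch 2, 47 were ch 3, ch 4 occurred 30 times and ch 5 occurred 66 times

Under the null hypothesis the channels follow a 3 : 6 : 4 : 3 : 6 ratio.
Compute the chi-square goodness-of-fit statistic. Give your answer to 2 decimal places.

0.48

Ratio total = 22. Expected counts: 242×3/22 = 33, 242×6/22 = 66, 242×4/22 = 44, 242×3/22 = 33, 242×6/22 = 66.
cat         O        E   (O−E)²/E
ch 1       33       33      0.000
ch 2       66       66      0.000
ch 3       47       44      0.205
ch 4       30       33      0.273
ch 5       66       66      0.000
Sum = 0.48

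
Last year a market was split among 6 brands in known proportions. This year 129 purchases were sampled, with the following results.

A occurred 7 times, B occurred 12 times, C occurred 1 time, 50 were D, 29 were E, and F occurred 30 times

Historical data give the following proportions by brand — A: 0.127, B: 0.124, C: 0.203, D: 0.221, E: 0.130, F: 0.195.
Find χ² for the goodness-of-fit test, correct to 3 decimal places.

Expected counts E_i = n·p_i: 129×0.127 = 16.383, 129×0.124 = 15.996, 129×0.203 = 26.187, 129×0.221 = 28.509, 129×0.130 = 16.77, 129×0.195 = 25.155.
χ² = (7−16.383)²/16.383 + (12−15.996)²/15.996 + (1−26.187)²/26.187 + (50−28.509)²/28.509 + (29−16.77)²/16.77 + (30−25.155)²/25.155
   = 5.3739 + 0.9983 + 24.2252 + 16.2006 + 8.9191 + 0.9332
Sum = 56.650

56.650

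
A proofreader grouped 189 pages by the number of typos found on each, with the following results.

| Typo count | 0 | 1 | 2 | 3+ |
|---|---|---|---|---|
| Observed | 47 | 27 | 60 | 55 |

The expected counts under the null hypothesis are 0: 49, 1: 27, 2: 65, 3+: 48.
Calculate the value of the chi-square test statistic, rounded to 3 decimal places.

χ² = (47−49)²/49 + (27−27)²/27 + (60−65)²/65 + (55−48)²/48
   = 0.0816 + 0.0000 + 0.3846 + 1.0208
Sum = 1.487

1.487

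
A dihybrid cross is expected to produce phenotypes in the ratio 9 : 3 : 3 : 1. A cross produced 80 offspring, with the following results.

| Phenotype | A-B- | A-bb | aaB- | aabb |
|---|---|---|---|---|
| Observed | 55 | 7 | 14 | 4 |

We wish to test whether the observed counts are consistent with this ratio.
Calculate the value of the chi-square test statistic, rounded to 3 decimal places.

Ratio total = 16. Expected counts: 80×9/16 = 45, 80×3/16 = 15, 80×3/16 = 15, 80×1/16 = 5.
χ² = (55−45)²/45 + (7−15)²/15 + (14−15)²/15 + (4−5)²/5
   = 2.2222 + 4.2667 + 0.0667 + 0.2000
Sum = 6.756

6.756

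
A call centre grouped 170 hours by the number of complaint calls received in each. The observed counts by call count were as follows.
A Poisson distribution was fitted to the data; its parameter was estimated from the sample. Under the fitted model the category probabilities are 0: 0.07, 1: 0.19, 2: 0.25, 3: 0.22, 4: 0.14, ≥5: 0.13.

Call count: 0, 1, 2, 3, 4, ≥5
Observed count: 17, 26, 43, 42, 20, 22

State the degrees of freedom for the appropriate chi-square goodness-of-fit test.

There are k = 6 categories and 1 parameter estimated from the data, so df = 6 − 1 − 1 = 4.

4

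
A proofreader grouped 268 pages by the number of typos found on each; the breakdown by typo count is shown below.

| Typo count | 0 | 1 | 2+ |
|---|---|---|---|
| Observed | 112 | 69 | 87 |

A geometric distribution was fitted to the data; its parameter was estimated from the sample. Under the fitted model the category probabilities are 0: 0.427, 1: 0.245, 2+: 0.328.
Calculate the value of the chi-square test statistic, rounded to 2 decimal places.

0.23

Expected counts E_i = n·p_i: 268×0.427 = 114.436, 268×0.245 = 65.66, 268×0.328 = 87.904.
0: (112 − 114.436)²/114.436 = 5.934096/114.436 = 0.052
1: (69 − 65.66)²/65.66 = 11.1556/65.66 = 0.170
2+: (87 − 87.904)²/87.904 = 0.817216/87.904 = 0.009
Sum = 0.23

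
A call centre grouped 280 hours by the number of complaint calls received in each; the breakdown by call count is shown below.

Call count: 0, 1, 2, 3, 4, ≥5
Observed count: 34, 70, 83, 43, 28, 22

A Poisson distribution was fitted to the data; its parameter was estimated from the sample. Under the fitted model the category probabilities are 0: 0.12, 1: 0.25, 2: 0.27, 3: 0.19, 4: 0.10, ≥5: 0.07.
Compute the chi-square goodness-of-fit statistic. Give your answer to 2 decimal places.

2.98

Expected counts E_i = n·p_i: 280×0.12 = 33.6, 280×0.25 = 70, 280×0.27 = 75.6, 280×0.19 = 53.2, 280×0.10 = 28, 280×0.07 = 19.6.
0: (34 − 33.6)²/33.6 = 0.16/33.6 = 0.005
1: (70 − 70)²/70 = 0/70 = 0.000
2: (83 − 75.6)²/75.6 = 54.76/75.6 = 0.724
3: (43 − 53.2)²/53.2 = 104.04/53.2 = 1.956
4: (28 − 28)²/28 = 0/28 = 0.000
≥5: (22 − 19.6)²/19.6 = 5.76/19.6 = 0.294
Sum = 2.98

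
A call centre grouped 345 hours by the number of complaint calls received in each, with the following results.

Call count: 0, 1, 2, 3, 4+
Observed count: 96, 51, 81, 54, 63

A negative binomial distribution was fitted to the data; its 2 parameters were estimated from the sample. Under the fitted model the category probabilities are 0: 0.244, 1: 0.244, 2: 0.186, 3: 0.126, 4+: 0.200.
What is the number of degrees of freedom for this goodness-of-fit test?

There are k = 5 categories and 2 parameters estimated from the data, so df = 5 − 1 − 2 = 2.

2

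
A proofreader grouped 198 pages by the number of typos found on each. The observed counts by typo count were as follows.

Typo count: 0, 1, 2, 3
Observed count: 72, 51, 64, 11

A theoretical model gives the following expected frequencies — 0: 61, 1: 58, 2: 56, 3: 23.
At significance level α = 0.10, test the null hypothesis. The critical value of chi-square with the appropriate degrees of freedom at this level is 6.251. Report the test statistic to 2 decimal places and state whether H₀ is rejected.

0: (72 − 61)²/61 = 121/61 = 1.984
1: (51 − 58)²/58 = 49/58 = 0.845
2: (64 − 56)²/56 = 64/56 = 1.143
3: (11 − 23)²/23 = 144/23 = 6.261
Sum = 10.23
df = 3. Since 10.23 > 6.251, we reject H₀.

10.23; reject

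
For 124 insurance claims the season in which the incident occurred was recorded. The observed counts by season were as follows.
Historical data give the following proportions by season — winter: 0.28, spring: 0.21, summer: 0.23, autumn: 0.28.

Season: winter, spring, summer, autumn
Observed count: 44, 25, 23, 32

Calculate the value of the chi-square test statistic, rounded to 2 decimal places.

Expected counts E_i = n·p_i: 124×0.28 = 34.72, 124×0.21 = 26.04, 124×0.23 = 28.52, 124×0.28 = 34.72.
winter: (44 − 34.72)²/34.72 = 86.1184/34.72 = 2.480
spring: (25 − 26.04)²/26.04 = 1.0816/26.04 = 0.042
summer: (23 − 28.52)²/28.52 = 30.4704/28.52 = 1.068
autumn: (32 − 34.72)²/34.72 = 7.3984/34.72 = 0.213
Sum = 3.80

3.80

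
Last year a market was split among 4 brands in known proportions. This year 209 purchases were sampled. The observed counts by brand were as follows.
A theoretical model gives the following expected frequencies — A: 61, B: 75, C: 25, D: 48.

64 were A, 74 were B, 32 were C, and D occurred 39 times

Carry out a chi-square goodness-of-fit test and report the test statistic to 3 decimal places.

A: (64 − 61)²/61 = 9/61 = 0.1475
B: (74 − 75)²/75 = 1/75 = 0.0133
C: (32 − 25)²/25 = 49/25 = 1.9600
D: (39 − 48)²/48 = 81/48 = 1.6875
Sum = 3.808

3.808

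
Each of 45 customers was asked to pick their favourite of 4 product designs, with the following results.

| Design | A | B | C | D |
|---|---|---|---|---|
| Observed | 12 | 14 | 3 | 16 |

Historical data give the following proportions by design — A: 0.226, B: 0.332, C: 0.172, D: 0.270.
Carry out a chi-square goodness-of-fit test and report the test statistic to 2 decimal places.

Expected counts E_i = n·p_i: 45×0.226 = 10.17, 45×0.332 = 14.94, 45×0.172 = 7.74, 45×0.270 = 12.15.
A: (12 − 10.17)²/10.17 = 3.3489/10.17 = 0.329
B: (14 − 14.94)²/14.94 = 0.8836/14.94 = 0.059
C: (3 − 7.74)²/7.74 = 22.4676/7.74 = 2.903
D: (16 − 12.15)²/12.15 = 14.8225/12.15 = 1.220
Sum = 4.51

4.51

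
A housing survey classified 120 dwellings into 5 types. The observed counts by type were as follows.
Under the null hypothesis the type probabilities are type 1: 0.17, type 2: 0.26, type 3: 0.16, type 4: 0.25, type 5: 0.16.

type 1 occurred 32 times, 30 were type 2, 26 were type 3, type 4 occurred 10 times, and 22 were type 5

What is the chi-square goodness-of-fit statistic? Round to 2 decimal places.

22.79

Expected counts E_i = n·p_i: 120×0.17 = 20.4, 120×0.26 = 31.2, 120×0.16 = 19.2, 120×0.25 = 30, 120×0.16 = 19.2.
χ² = (32−20.4)²/20.4 + (30−31.2)²/31.2 + (26−19.2)²/19.2 + (10−30)²/30 + (22−19.2)²/19.2
   = 6.596 + 0.046 + 2.408 + 13.333 + 0.408
Sum = 22.79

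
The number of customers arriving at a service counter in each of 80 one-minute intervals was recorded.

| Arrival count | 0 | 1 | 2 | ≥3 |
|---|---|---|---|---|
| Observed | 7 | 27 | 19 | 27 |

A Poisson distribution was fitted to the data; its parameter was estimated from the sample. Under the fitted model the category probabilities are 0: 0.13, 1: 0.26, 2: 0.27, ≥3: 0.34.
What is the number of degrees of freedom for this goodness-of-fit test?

2

There are k = 4 categories and 1 parameter estimated from the data, so df = 4 − 1 − 1 = 2.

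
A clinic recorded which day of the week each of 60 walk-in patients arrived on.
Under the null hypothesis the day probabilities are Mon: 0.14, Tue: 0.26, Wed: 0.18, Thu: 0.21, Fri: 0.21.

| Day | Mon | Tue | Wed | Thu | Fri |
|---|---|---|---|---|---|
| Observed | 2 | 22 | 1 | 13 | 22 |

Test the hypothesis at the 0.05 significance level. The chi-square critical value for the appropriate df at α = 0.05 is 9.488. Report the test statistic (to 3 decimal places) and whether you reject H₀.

23.420; reject

Expected counts E_i = n·p_i: 60×0.14 = 8.4, 60×0.26 = 15.6, 60×0.18 = 10.8, 60×0.21 = 12.6, 60×0.21 = 12.6.
cat         O        E   (O−E)²/E
Mon         2      8.4     4.8762
Tue        22     15.6     2.6256
Wed         1     10.8     8.8926
Thu        13     12.6     0.0127
Fri        22     12.6     7.0127
Sum = 23.420
df = 4. Since 23.420 > 9.488, we reject H₀.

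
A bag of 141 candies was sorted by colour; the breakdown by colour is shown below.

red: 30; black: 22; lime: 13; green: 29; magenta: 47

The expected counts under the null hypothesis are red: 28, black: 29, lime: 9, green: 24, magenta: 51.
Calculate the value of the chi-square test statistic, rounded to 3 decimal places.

4.966

χ² = (30−28)²/28 + (22−29)²/29 + (13−9)²/9 + (29−24)²/24 + (47−51)²/51
   = 0.1429 + 1.6897 + 1.7778 + 1.0417 + 0.3137
Sum = 4.966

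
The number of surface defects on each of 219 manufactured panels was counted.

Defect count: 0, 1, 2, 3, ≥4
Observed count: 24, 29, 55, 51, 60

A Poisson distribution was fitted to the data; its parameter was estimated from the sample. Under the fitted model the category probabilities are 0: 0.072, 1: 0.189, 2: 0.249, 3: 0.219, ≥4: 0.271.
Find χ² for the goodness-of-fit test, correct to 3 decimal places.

8.211

Expected counts E_i = n·p_i: 219×0.072 = 15.768, 219×0.189 = 41.391, 219×0.249 = 54.531, 219×0.219 = 47.961, 219×0.271 = 59.349.
cat         O        E   (O−E)²/E
0          24   15.768     4.2977
1          29   41.391     3.7094
2          55   54.531     0.0040
3          51   47.961     0.1926
≥4         60   59.349     0.0071
Sum = 8.211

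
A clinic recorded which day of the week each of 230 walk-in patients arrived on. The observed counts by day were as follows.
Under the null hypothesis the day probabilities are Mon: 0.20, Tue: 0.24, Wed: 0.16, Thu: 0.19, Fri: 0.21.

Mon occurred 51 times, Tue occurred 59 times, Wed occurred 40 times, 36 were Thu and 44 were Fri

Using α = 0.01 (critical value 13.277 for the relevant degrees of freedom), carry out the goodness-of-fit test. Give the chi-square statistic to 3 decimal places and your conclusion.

Expected counts E_i = n·p_i: 230×0.20 = 46, 230×0.24 = 55.2, 230×0.16 = 36.8, 230×0.19 = 43.7, 230×0.21 = 48.3.
Mon: (51 − 46)²/46 = 25/46 = 0.5435
Tue: (59 − 55.2)²/55.2 = 14.44/55.2 = 0.2616
Wed: (40 − 36.8)²/36.8 = 10.24/36.8 = 0.2783
Thu: (36 − 43.7)²/43.7 = 59.29/43.7 = 1.3568
Fri: (44 − 48.3)²/48.3 = 18.49/48.3 = 0.3828
Sum = 2.823
df = 4. Since 2.823 < 13.277, we do not reject H₀.

2.823; do not reject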